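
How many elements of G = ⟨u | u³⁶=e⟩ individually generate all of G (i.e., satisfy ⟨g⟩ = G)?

G is cyclic of order 36. An element generates G iff its order is 36, and a cyclic group of order 36 has exactly φ(36) = 12 such elements.

Answer: 12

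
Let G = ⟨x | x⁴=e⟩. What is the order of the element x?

Compute successive powers until reaching e:
  x¹ = x, x² = x², x³ = x³, x⁴ = e.
The smallest positive k with xᵏ = e is 4.

Answer: 4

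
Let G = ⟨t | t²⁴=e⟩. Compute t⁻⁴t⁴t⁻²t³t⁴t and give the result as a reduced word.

Multiply left to right, reducing at each step:
  (t²⁰) · t⁴ = e
  e · t⁻² = t²²
  (t²²) · t³ = t
  t · t⁴ = t⁵
  (t⁵) · t = t⁶

Answer: t⁶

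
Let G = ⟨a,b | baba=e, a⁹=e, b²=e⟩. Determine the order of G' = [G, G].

G' = [G, G] is generated by all commutators. The generator-pair commutators are: [a, b] = a².
The subgroup they normally generate is {e, a, a², a³, a⁴, a⁵, a⁶, a⁷, a⁸}, of order 9.
Check: |G/G'| = 18/9 = 2 is the order of the abelianisation.

Answer: 9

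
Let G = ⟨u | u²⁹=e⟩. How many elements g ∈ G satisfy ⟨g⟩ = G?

G is cyclic of order 29. An element generates G iff its order is 29, and a cyclic group of order 29 has exactly φ(29) = 28 such elements.

Answer: 28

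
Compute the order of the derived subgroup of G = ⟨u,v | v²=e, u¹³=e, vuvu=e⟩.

G' = [G, G] is generated by all commutators. The generator-pair commutators are: [u, v] = u².
The subgroup they normally generate is {e, u, u², u³, u⁴, u⁵, u⁶, u⁷, u⁸, u⁹, u¹⁰, u¹¹, u¹²}, of order 13.
Check: |G/G'| = 26/13 = 2 is the order of the abelianisation.

Answer: 13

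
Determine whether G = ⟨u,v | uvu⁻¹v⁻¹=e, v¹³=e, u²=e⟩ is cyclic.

|G| = 26. The element uv has order 26 (its powers give 26 distinct elements), so ⟨uv⟩ = G and G is cyclic.

Answer: Yes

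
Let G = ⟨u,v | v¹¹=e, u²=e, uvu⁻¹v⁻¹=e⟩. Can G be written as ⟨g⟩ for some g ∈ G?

|G| = 22. The element uv has order 22 (its powers give 22 distinct elements), so ⟨uv⟩ = G and G is cyclic.

Answer: Yes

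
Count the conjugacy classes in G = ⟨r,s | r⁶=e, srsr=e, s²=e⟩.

The conjugacy classes (representative and size) are:
  [e] (size 1), [r⁵] (size 2), [r⁴] (size 2), [r³] (size 1), [s] (size 3), [r³s] (size 3).
Class equation: 1 + 2 + 2 + 1 + 3 + 3 = 12 = |G|. So G has 6 conjugacy classes.

Answer: 6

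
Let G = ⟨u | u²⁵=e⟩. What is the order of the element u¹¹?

Compute successive powers until reaching e:
  (u¹¹)¹ = u¹¹, (u¹¹)² = u²², (u¹¹)³ = u⁸, (u¹¹)⁴ = u¹⁹, (u¹¹)⁵ = u⁵, (u¹¹)⁶ = u¹⁶, (u¹¹)⁷ = u², (u¹¹)⁸ = u¹³, (u¹¹)⁹ = u²⁴, (u¹¹)¹⁰ = u¹⁰, (u¹¹)¹¹ = u²¹, (u¹¹)¹² = u⁷, (u¹¹)¹³ = u¹⁸, (u¹¹)¹⁴ = u⁴, (u¹¹)¹⁵ = u¹⁵, (u¹¹)¹⁶ = u, (u¹¹)¹⁷ = u¹², (u¹¹)¹⁸ = u²³, (u¹¹)¹⁹ = u⁹, (u¹¹)²⁰ = u²⁰, (u¹¹)²¹ = u⁶, (u¹¹)²² = u¹⁷, (u¹¹)²³ = u³, (u¹¹)²⁴ = u¹⁴, (u¹¹)²⁵ = e.
The smallest positive k with (u¹¹)ᵏ = e is 25.

Answer: 25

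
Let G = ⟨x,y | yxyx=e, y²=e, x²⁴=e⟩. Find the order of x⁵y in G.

Compute successive powers until reaching e:
  (x⁵y)¹ = x⁵y, (x⁵y)² = e.
The smallest positive k with (x⁵y)ᵏ = e is 2.

Answer: 2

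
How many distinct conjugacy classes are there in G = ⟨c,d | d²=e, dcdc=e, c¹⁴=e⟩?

The conjugacy classes (representative and size) are:
  [e] (size 1), [c¹³] (size 2), [c²] (size 2), [c³] (size 2), [c¹⁰] (size 2), [c⁵] (size 2), [c⁸] (size 2), [c⁷] (size 1), [c⁶d] (size 7), [c⁹d] (size 7).
Class equation: 1 + 2 + 2 + 2 + 2 + 2 + 2 + 1 + 7 + 7 = 28 = |G|. So G has 10 conjugacy classes.

Answer: 10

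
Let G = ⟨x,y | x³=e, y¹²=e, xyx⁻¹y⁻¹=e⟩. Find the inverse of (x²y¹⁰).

The order of (x²y¹⁰) is 6 (smallest k with (x²y¹⁰)ᵏ = e), so (x²y¹⁰)⁻¹ = (x²y¹⁰)⁵ = xy².
Check: (x²y¹⁰) · (xy²) → (x²y¹⁰) · x = y¹⁰;   (y¹⁰) · y² = e, giving e as required.

Answer: xy²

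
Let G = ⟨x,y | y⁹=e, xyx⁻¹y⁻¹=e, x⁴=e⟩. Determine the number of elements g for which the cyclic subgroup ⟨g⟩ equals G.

G is cyclic of order 36. An element generates G iff its order is 36, and a cyclic group of order 36 has exactly φ(36) = 12 such elements.

Answer: 12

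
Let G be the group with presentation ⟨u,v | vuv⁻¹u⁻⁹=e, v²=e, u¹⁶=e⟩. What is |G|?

Enumerate words in the generators, reducing via the relations: the distinct elements are
  {e, u, v, uv, u², u³, u⁴, u⁵, u⁶, u⁷, u⁸, u⁹, u²v, u³v, u¹², u¹³, u¹¹, u¹⁰, u¹⁴, u¹⁵, u⁴v, u⁵v, u⁶v, u⁷v, u⁸v, u⁹v, u¹²v, u¹³v, u¹¹v, u¹⁰v, u¹⁴v, u¹⁵v}.
No further products give new elements, so |G| = 32.

Answer: 32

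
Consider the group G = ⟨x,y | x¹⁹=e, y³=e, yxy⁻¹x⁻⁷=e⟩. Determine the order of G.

Enumerate words in the generators, reducing via the relations: the distinct elements are
  {e, x, y, xy, x², x³, x⁴, x⁵, x⁶, x⁷, x⁸, x⁹, y², xy², x²y, x³y, x¹², x¹³, x¹¹, x¹⁰, x¹⁴, x¹⁵, x¹⁶, x¹⁷, x¹⁸, x⁴y, x⁵y, x⁶y, x⁷y, x⁸y, x⁹y, x²y², x³y², x¹²y, x¹³y, x¹¹y, x¹⁰y, x¹⁴y, x¹⁵y, x¹⁶y, x¹⁷y, x¹⁸y, x⁴y², x⁵y², x⁶y², x⁷y², x⁸y², x⁹y², x¹²y², x¹³y², x¹¹y², x¹⁰y², x¹⁴y², x¹⁵y², x¹⁶y², x¹⁷y², x¹⁸y²}.
No further products give new elements, so |G| = 57.

Answer: 57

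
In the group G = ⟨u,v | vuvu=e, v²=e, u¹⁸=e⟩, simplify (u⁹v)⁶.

Compute successive powers of (u⁹v), reducing at each step:
  (u⁹v)²: (u⁹v) · u⁹ = v;   v · v = e
  (u⁹v)³: e · u⁹ = u⁹;   (u⁹) · v = u⁹v
  (u⁹v)⁴: (u⁹v) · u⁹ = v;   v · v = e
  (u⁹v)⁵: e · u⁹ = u⁹;   (u⁹) · v = u⁹v
  (u⁹v)⁶: (u⁹v) · u⁹ = v;   v · v = e

Answer: e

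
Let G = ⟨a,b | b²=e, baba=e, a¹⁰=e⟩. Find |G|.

Enumerate words in the generators, reducing via the relations: the distinct elements are
  {a, b, e, ab, a², a³, a⁴, a⁵, a⁶, a⁷, a⁸, a⁹, a²b, a³b, a⁴b, a⁵b, a⁶b, a⁷b, a⁸b, a⁹b}.
No further products give new elements, so |G| = 20.

Answer: 20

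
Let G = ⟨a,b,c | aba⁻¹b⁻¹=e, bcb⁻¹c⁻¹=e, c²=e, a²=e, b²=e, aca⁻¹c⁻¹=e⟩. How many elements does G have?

Enumerate words in the generators, reducing via the relations: the distinct elements are
  {a, b, c, e, ab, ac, bc, abc}.
No further products give new elements, so |G| = 8.

Answer: 8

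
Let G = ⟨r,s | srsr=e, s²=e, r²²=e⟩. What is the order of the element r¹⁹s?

Compute successive powers until reaching e:
  (r¹⁹s)¹ = r¹⁹s, (r¹⁹s)² = e.
The smallest positive k with (r¹⁹s)ᵏ = e is 2.

Answer: 2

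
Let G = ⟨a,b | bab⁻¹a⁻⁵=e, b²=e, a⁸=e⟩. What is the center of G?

An element z ∈ Z(G) iff z commutes with every generator.
For example a² is central: (a²)·a = a³ = a·(a²); (a²)·b = a²b = b·(a²).
Whereas a ∉ Z(G) since a·b = ab ≠ a⁵b = b·a.
Checking each of the 16 elements this way gives Z(G) = {e, a², a⁴, a⁶}, of order 4.

Answer: {e, a², a⁴, a⁶}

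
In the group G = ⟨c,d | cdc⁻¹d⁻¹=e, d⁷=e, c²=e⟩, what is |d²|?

Compute successive powers until reaching e:
  (d²)¹ = d², (d²)² = d⁴, (d²)³ = d⁶, (d²)⁴ = d, (d²)⁵ = d³, (d²)⁶ = d⁵, (d²)⁷ = e.
The smallest positive k with (d²)ᵏ = e is 7.

Answer: 7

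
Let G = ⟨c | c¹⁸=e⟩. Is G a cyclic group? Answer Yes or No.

|G| = 18. The element c has order 18 (its powers give 18 distinct elements), so ⟨c⟩ = G and G is cyclic.

Answer: Yes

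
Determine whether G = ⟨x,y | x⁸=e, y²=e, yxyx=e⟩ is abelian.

x·y = xy but y·x = x⁷y, so x·y ≠ y·x and G is not abelian.

Answer: No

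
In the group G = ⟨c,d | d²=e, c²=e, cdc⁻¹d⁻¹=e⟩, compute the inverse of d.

The order of d is 2 (smallest k with dᵏ = e), so d⁻¹ = d¹ = d.
Check: d · d → d · d = e, giving e as required.

Answer: d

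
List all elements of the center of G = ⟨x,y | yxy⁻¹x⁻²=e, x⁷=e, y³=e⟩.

An element z ∈ Z(G) iff z commutes with every generator.
For example e is central: e·x = x = x·e; e·y = y = y·e.
Whereas x ∉ Z(G) since x·y = xy ≠ x²y = y·x.
Checking each of the 21 elements this way gives Z(G) = {e}, of order 1.

Answer: {e}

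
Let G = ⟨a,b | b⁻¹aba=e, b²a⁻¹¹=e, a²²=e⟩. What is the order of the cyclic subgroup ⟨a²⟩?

|⟨a²⟩| equals the order of a². Compute successive powers until reaching e:
  (a²)¹ = a², (a²)² = a⁴, (a²)³ = a⁶, (a²)⁴ = a⁸, (a²)⁵ = a¹⁰, (a²)⁶ = a¹², (a²)⁷ = a¹⁴, (a²)⁸ = a¹⁶, (a²)⁹ = a¹⁸, (a²)¹⁰ = a²⁰, (a²)¹¹ = e.
The smallest positive k with (a²)ᵏ = e is 11, so |⟨a²⟩| = 11.

Answer: 11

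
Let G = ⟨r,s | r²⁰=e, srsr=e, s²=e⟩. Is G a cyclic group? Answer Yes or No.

Every cyclic group is abelian. But r·s = rs while s·r = r¹⁹s, so r·s ≠ s·r and G is not abelian. Hence G is not cyclic.

Answer: No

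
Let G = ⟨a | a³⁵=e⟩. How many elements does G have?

G is generated by a single element, so G is cyclic. The relator gives a³⁵ = e and no smaller power is forced to be e, so the 35 powers {a, e, a², a³, a⁴, a⁵, a⁶, a⁷, a⁸, a⁹, a²², a²³, a²¹, a²⁰, a²⁴, a²⁵, a²⁶, a²⁷, a²⁸, a²⁹, a³², a³³, a³¹, a³⁰, a³⁴, a¹², a¹³, a¹¹, a¹⁰, a¹⁴, a¹⁵, a¹⁶, a¹⁷, a¹⁸, a¹⁹} are distinct. Hence |G| = 35.

Answer: 35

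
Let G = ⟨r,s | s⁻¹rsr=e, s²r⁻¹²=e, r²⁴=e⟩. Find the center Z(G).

An element z ∈ Z(G) iff z commutes with every generator.
For example r¹² is central: (r¹²)·r = r¹³ = r·(r¹²); (r¹²)·s = s⁻¹ = s·(r¹²).
Whereas r ∉ Z(G) since r·s = rs ≠ r¹¹s⁻¹ = s·r.
Checking each of the 48 elements this way gives Z(G) = {e, r¹²}, of order 2.

Answer: {e, r¹²}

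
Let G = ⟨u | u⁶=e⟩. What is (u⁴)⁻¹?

The order of (u⁴) is 3 (smallest k with (u⁴)ᵏ = e), so (u⁴)⁻¹ = (u⁴)² = u².
Check: (u⁴) · (u²) → (u⁴) · u² = e, giving e as required.

Answer: u²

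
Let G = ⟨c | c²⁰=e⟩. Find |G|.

G is generated by a single element, so G is cyclic. The relator gives c²⁰ = e and no smaller power is forced to be e, so the 20 powers {c, e, c², c³, c⁴, c⁵, c⁶, c⁷, c⁸, c⁹, c¹², c¹³, c¹¹, c¹⁰, c¹⁴, c¹⁵, c¹⁶, c¹⁷, c¹⁸, c¹⁹} are distinct. Hence |G| = 20.

Answer: 20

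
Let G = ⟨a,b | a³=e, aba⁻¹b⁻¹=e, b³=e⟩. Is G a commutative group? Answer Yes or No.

Each pair of generators commutes: a·b = ab = b·a. Since the generators pairwise commute, every element of G commutes with every other, so G is abelian.

Answer: Yes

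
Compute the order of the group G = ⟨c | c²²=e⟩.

G is generated by a single element, so G is cyclic. The relator gives c²² = e and no smaller power is forced to be e, so the 22 powers {c, e, c², c³, c⁴, c⁵, c⁶, c⁷, c⁸, c⁹, c²¹, c²⁰, c¹², c¹³, c¹¹, c¹⁰, c¹⁴, c¹⁵, c¹⁶, c¹⁷, c¹⁸, c¹⁹} are distinct. Hence |G| = 22.

Answer: 22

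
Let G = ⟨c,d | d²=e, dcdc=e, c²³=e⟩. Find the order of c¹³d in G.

Compute successive powers until reaching e:
  (c¹³d)¹ = c¹³d, (c¹³d)² = e.
The smallest positive k with (c¹³d)ᵏ = e is 2.

Answer: 2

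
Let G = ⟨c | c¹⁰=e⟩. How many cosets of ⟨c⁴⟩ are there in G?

First find ord(c⁴) by computing successive powers:
  (c⁴)¹ = c⁴, (c⁴)² = c⁸, (c⁴)³ = c², (c⁴)⁴ = c⁶, (c⁴)⁵ = e.
So |⟨c⁴⟩| = ord(c⁴) = 5. With |G| = 10, by Lagrange [G : ⟨c⁴⟩] = 10/5 = 2.

Answer: 2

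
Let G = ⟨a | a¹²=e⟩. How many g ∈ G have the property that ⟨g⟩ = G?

G is cyclic of order 12. An element generates G iff its order is 12, and a cyclic group of order 12 has exactly φ(12) = 4 such elements.

Answer: 4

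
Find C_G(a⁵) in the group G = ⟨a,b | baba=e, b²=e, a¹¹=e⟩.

⟨a⁵⟩ ⊆ C_G(a⁵) since powers of a⁵ commute with a⁵; so |C_G(a⁵)| ≥ |⟨a⁵⟩| = 11.
By orbit–stabilizer, |C_G(a⁵)| = |G| / |conj. class of a⁵| = 22 / 2 = 11.
The 11 elements commuting with a⁵ are {e, a, a², a³, a⁴, a⁵, a⁶, a⁷, a⁸, a⁹, a¹⁰}.

Answer: {e, a, a², a³, a⁴, a⁵, a⁶, a⁷, a⁸, a⁹, a¹⁰}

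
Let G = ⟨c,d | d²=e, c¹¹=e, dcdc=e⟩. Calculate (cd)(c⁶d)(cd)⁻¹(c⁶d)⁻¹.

[(cd), (c⁶d)] = (cd)·(c⁶d)·(cd)⁻¹·(c⁶d)⁻¹.
  (cd) · (c⁶d) = c⁶
  (c⁶) · (cd) = c⁷d
  (c⁷d) · (c⁶d) = c

Answer: c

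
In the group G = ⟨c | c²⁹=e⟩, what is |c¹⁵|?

Compute successive powers until reaching e:
  (c¹⁵)¹ = c¹⁵, (c¹⁵)² = c, (c¹⁵)³ = c¹⁶, (c¹⁵)⁴ = c², (c¹⁵)⁵ = c¹⁷, (c¹⁵)⁶ = c³, (c¹⁵)⁷ = c¹⁸, (c¹⁵)⁸ = c⁴, (c¹⁵)⁹ = c¹⁹, (c¹⁵)¹⁰ = c⁵, (c¹⁵)¹¹ = c²⁰, (c¹⁵)¹² = c⁶, (c¹⁵)¹³ = c²¹, (c¹⁵)¹⁴ = c⁷, (c¹⁵)¹⁵ = c²², (c¹⁵)¹⁶ = c⁸, (c¹⁵)¹⁷ = c²³, (c¹⁵)¹⁸ = c⁹, (c¹⁵)¹⁹ = c²⁴, (c¹⁵)²⁰ = c¹⁰, (c¹⁵)²¹ = c²⁵, (c¹⁵)²² = c¹¹, (c¹⁵)²³ = c²⁶, (c¹⁵)²⁴ = c¹², (c¹⁵)²⁵ = c²⁷, (c¹⁵)²⁶ = c¹³, (c¹⁵)²⁷ = c²⁸, (c¹⁵)²⁸ = c¹⁴, (c¹⁵)²⁹ = e.
The smallest positive k with (c¹⁵)ᵏ = e is 29.

Answer: 29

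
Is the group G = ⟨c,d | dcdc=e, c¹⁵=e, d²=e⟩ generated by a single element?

Every cyclic group is abelian. But c·d = cd while d·c = c¹⁴d, so c·d ≠ d·c and G is not abelian. Hence G is not cyclic.

Answer: No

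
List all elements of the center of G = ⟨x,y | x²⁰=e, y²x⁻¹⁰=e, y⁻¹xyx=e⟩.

An element z ∈ Z(G) iff z commutes with every generator.
For example x¹⁰ is central: (x¹⁰)·x = x¹¹ = x·(x¹⁰); (x¹⁰)·y = y⁻¹ = y·(x¹⁰).
Whereas x ∉ Z(G) since x·y = xy ≠ x⁹y⁻¹ = y·x.
Checking each of the 40 elements this way gives Z(G) = {e, x¹⁰}, of order 2.

Answer: {e, x¹⁰}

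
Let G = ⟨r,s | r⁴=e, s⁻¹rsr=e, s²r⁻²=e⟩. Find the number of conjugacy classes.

The conjugacy classes (representative and size) are:
  [e] (size 1), [r³] (size 2), [r²] (size 1), [s⁻¹] (size 2), [rs⁻¹] (size 2).
Class equation: 1 + 2 + 1 + 2 + 2 = 8 = |G|. So G has 5 conjugacy classes.

Answer: 5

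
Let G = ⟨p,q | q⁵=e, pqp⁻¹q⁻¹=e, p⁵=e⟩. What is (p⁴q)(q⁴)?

Compute (p⁴q) · (q⁴) by multiplying left to right and reducing via the relations at each step:
  (p⁴q) · q⁴ = p⁴

Answer: p⁴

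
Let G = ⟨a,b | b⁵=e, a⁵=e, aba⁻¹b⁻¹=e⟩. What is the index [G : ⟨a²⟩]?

First find ord(a²) by computing successive powers:
  (a²)¹ = a², (a²)² = a⁴, (a²)³ = a, (a²)⁴ = a³, (a²)⁵ = e.
So |⟨a²⟩| = ord(a²) = 5. With |G| = 25, by Lagrange [G : ⟨a²⟩] = 25/5 = 5.

Answer: 5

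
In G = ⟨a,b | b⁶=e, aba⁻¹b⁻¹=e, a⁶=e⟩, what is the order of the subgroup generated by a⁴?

|⟨a⁴⟩| equals the order of a⁴. Compute successive powers until reaching e:
  (a⁴)¹ = a⁴, (a⁴)² = a², (a⁴)³ = e.
The smallest positive k with (a⁴)ᵏ = e is 3, so |⟨a⁴⟩| = 3.

Answer: 3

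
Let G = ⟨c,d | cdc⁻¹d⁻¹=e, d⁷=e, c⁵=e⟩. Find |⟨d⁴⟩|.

|⟨d⁴⟩| equals the order of d⁴. Compute successive powers until reaching e:
  (d⁴)¹ = d⁴, (d⁴)² = d, (d⁴)³ = d⁵, (d⁴)⁴ = d², (d⁴)⁵ = d⁶, (d⁴)⁶ = d³, (d⁴)⁷ = e.
The smallest positive k with (d⁴)ᵏ = e is 7, so |⟨d⁴⟩| = 7.

Answer: 7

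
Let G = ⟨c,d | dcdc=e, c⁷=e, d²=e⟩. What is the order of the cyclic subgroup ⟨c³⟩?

|⟨c³⟩| equals the order of c³. Compute successive powers until reaching e:
  (c³)¹ = c³, (c³)² = c⁶, (c³)³ = c², (c³)⁴ = c⁵, (c³)⁵ = c, (c³)⁶ = c⁴, (c³)⁷ = e.
The smallest positive k with (c³)ᵏ = e is 7, so |⟨c³⟩| = 7.

Answer: 7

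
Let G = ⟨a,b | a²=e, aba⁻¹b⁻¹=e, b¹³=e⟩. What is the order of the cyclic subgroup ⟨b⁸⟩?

|⟨b⁸⟩| equals the order of b⁸. Compute successive powers until reaching e:
  (b⁸)¹ = b⁸, (b⁸)² = b³, (b⁸)³ = b¹¹, (b⁸)⁴ = b⁶, (b⁸)⁵ = b, (b⁸)⁶ = b⁹, (b⁸)⁷ = b⁴, (b⁸)⁸ = b¹², (b⁸)⁹ = b⁷, (b⁸)¹⁰ = b², (b⁸)¹¹ = b¹⁰, (b⁸)¹² = b⁵, (b⁸)¹³ = e.
The smallest positive k with (b⁸)ᵏ = e is 13, so |⟨b⁸⟩| = 13.

Answer: 13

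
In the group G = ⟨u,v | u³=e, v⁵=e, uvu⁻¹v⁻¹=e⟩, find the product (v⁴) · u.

Compute (v⁴) · u by multiplying left to right and reducing via the relations at each step:
  (v⁴) · u = uv⁴

Answer: uv⁴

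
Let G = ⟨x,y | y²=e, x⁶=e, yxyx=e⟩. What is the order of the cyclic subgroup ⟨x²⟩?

|⟨x²⟩| equals the order of x². Compute successive powers until reaching e:
  (x²)¹ = x², (x²)² = x⁴, (x²)³ = e.
The smallest positive k with (x²)ᵏ = e is 3, so |⟨x²⟩| = 3.

Answer: 3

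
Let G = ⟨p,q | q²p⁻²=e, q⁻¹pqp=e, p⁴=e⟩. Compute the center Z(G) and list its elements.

An element z ∈ Z(G) iff z commutes with every generator.
For example p² is central: (p²)·p = p³ = p·(p²); (p²)·q = q⁻¹ = q·(p²).
Whereas p ∉ Z(G) since p·q = pq ≠ pq⁻¹ = q·p.
Checking each of the 8 elements this way gives Z(G) = {e, p²}, of order 2.

Answer: {e, p²}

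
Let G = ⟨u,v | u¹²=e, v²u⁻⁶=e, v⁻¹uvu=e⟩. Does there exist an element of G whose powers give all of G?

Every cyclic group is abelian. But u·v = uv while v·u = u⁵v⁻¹, so u·v ≠ v·u and G is not abelian. Hence G is not cyclic.

Answer: No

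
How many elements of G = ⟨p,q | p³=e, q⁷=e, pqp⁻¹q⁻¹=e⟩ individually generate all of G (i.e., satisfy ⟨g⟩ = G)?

G is cyclic of order 21. An element generates G iff its order is 21, and a cyclic group of order 21 has exactly φ(21) = 12 such elements.

Answer: 12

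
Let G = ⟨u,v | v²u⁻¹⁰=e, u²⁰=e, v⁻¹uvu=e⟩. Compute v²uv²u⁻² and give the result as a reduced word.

Multiply left to right, reducing at each step:
  (u¹⁰) · u = u¹¹
  (u¹¹) · v² = u
  u · u⁻² = u¹⁹

Answer: u¹⁹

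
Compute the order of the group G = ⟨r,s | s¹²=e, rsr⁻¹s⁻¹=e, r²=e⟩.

Enumerate words in the generators, reducing via the relations: the distinct elements are
  {e, r, s, rs, s², s³, s⁴, s⁵, s⁶, s⁷, s⁸, s⁹, rs², rs³, rs⁴, rs⁵, rs⁶, rs⁷, rs⁸, rs⁹, s¹¹, s¹⁰, rs¹¹, rs¹⁰}.
No further products give new elements, so |G| = 24.

Answer: 24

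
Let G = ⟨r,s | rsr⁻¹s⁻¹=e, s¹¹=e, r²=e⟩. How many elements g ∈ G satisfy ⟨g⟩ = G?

G is cyclic of order 22. An element generates G iff its order is 22, and a cyclic group of order 22 has exactly φ(22) = 10 such elements.

Answer: 10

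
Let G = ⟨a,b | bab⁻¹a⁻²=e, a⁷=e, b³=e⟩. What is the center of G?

An element z ∈ Z(G) iff z commutes with every generator.
For example e is central: e·a = a = a·e; e·b = b = b·e.
Whereas a ∉ Z(G) since a·b = ab ≠ a²b = b·a.
Checking each of the 21 elements this way gives Z(G) = {e}, of order 1.

Answer: {e}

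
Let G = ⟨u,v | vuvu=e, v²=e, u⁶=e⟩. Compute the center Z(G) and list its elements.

An element z ∈ Z(G) iff z commutes with every generator.
For example u³ is central: (u³)·u = u⁴ = u·(u³); (u³)·v = u³v = v·(u³).
Whereas u ∉ Z(G) since u·v = uv ≠ u⁵v = v·u.
Checking each of the 12 elements this way gives Z(G) = {e, u³}, of order 2.

Answer: {e, u³}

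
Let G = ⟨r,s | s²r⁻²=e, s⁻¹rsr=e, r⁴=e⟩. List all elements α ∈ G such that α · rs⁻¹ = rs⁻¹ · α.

⟨rs⁻¹⟩ ⊆ C_G(rs⁻¹) since powers of rs⁻¹ commute with rs⁻¹; so |C_G(rs⁻¹)| ≥ |⟨rs⁻¹⟩| = 4.
By orbit–stabilizer, |C_G(rs⁻¹)| = |G| / |conj. class of rs⁻¹| = 8 / 2 = 4.
The 4 elements commuting with rs⁻¹ are {e, r², rs, rs⁻¹}.

Answer: {e, r², rs, rs⁻¹}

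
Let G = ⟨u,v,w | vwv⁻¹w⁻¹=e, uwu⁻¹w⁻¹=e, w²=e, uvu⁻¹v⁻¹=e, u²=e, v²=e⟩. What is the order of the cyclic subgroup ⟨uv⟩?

|⟨uv⟩| equals the order of uv. Compute successive powers until reaching e:
  (uv)¹ = uv, (uv)² = e.
The smallest positive k with (uv)ᵏ = e is 2, so |⟨uv⟩| = 2.

Answer: 2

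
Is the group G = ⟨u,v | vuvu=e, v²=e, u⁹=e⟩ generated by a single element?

Every cyclic group is abelian. But u·v = uv while v·u = u⁸v, so u·v ≠ v·u and G is not abelian. Hence G is not cyclic.

Answer: No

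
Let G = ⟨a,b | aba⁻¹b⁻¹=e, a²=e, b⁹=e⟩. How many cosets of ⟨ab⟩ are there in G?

First find ord(ab) by computing successive powers:
  (ab)¹ = ab, (ab)² = b², (ab)³ = ab³, (ab)⁴ = b⁴, (ab)⁵ = ab⁵, (ab)⁶ = b⁶, (ab)⁷ = ab⁷, (ab)⁸ = b⁸, (ab)⁹ = a, (ab)¹⁰ = b, (ab)¹¹ = ab², (ab)¹² = b³, (ab)¹³ = ab⁴, (ab)¹⁴ = b⁵, (ab)¹⁵ = ab⁶, (ab)¹⁶ = b⁷, (ab)¹⁷ = ab⁸, (ab)¹⁸ = e.
So |⟨ab⟩| = ord(ab) = 18. With |G| = 18, by Lagrange [G : ⟨ab⟩] = 18/18 = 1.

Answer: 1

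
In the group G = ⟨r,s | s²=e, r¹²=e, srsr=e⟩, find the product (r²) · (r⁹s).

Compute (r²) · (r⁹s) by multiplying left to right and reducing via the relations at each step:
  (r²) · r⁹ = r¹¹
  (r¹¹) · s = r¹¹s

Answer: r¹¹s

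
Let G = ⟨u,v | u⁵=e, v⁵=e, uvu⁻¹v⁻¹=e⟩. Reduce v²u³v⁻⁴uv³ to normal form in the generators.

Multiply left to right, reducing at each step:
  (v²) · u³ = u³v²
  (u³v²) · v⁻⁴ = u³v³
  (u³v³) · u = u⁴v³
  (u⁴v³) · v³ = u⁴v

Answer: u⁴v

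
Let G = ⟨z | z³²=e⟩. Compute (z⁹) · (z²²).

Compute (z⁹) · (z²²) by multiplying left to right and reducing via the relations at each step:
  (z⁹) · z²² = z³¹

Answer: z³¹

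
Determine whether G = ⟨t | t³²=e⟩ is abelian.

G has a single generator, so G is cyclic and hence abelian.

Answer: Yes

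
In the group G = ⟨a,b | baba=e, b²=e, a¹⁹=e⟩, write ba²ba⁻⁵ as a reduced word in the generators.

Multiply left to right, reducing at each step:
  b · a² = a¹⁷b
  (a¹⁷b) · b = a¹⁷
  (a¹⁷) · a⁻⁵ = a¹²

Answer: a¹²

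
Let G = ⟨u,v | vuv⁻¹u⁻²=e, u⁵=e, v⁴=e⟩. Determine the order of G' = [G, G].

G' = [G, G] is generated by all commutators. The generator-pair commutators are: [u, v] = u⁴.
The subgroup they normally generate is {e, u, u², u³, u⁴}, of order 5.
Check: |G/G'| = 20/5 = 4 is the order of the abelianisation.

Answer: 5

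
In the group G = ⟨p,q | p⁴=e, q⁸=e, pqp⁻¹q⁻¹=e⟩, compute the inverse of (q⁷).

The order of (q⁷) is 8 (smallest k with (q⁷)ᵏ = e), so (q⁷)⁻¹ = (q⁷)⁷ = q.
Check: (q⁷) · q → (q⁷) · q = e, giving e as required.

Answer: q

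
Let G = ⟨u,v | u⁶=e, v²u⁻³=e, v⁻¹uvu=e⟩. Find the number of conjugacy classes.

The conjugacy classes (representative and size) are:
  [e] (size 1), [u] (size 2), [u²] (size 2), [u³] (size 1), [uv⁻¹] (size 3), [u²v⁻¹] (size 3).
Class equation: 1 + 2 + 2 + 1 + 3 + 3 = 12 = |G|. So G has 6 conjugacy classes.

Answer: 6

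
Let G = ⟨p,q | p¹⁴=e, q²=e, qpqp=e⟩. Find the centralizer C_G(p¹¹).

⟨p¹¹⟩ ⊆ C_G(p¹¹) since powers of p¹¹ commute with p¹¹; so |C_G(p¹¹)| ≥ |⟨p¹¹⟩| = 14.
By orbit–stabilizer, |C_G(p¹¹)| = |G| / |conj. class of p¹¹| = 28 / 2 = 14.
The 14 elements commuting with p¹¹ are {e, p, p², p³, p⁴, p⁵, p⁶, p⁷, p⁸, p⁹, p¹⁰, p¹¹, p¹², p¹³}.

Answer: {e, p, p², p³, p⁴, p⁵, p⁶, p⁷, p⁸, p⁹, p¹⁰, p¹¹, p¹², p¹³}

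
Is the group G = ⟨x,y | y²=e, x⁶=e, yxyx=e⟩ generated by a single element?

Every cyclic group is abelian. But x·y = xy while y·x = x⁵y, so x·y ≠ y·x and G is not abelian. Hence G is not cyclic.

Answer: No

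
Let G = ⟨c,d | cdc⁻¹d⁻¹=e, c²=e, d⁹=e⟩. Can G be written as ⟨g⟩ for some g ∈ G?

|G| = 18. The element cd has order 18 (its powers give 18 distinct elements), so ⟨cd⟩ = G and G is cyclic.

Answer: Yes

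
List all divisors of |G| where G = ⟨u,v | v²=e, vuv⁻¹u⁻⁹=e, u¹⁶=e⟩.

|G| = 32 = 2⁵. By Lagrange's theorem the order of any subgroup divides 32; the divisors of 32 are 1, 2, 4, 8, 16, 32.

Answer: 1, 2, 4, 8, 16, 32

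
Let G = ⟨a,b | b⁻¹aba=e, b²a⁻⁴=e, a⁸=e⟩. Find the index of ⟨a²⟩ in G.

First find ord(a²) by computing successive powers:
  (a²)¹ = a², (a²)² = a⁴, (a²)³ = a⁶, (a²)⁴ = e.
So |⟨a²⟩| = ord(a²) = 4. With |G| = 16, by Lagrange [G : ⟨a²⟩] = 16/4 = 4.

Answer: 4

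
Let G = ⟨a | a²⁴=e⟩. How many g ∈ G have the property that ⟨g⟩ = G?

G is cyclic of order 24. An element generates G iff its order is 24, and a cyclic group of order 24 has exactly φ(24) = 8 such elements.

Answer: 8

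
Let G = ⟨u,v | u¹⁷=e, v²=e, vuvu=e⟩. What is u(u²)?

Compute u · (u²) by multiplying left to right and reducing via the relations at each step:
  u · u² = u³

Answer: u³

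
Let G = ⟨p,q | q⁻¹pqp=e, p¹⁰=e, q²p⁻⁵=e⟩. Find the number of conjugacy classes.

The conjugacy classes (representative and size) are:
  [e] (size 1), [p] (size 2), [p⁸] (size 2), [p⁷] (size 2), [p⁴] (size 2), [p⁵] (size 1), [p⁴q] (size 5), [p²q⁻¹] (size 5).
Class equation: 1 + 2 + 2 + 2 + 2 + 1 + 5 + 5 = 20 = |G|. So G has 8 conjugacy classes.

Answer: 8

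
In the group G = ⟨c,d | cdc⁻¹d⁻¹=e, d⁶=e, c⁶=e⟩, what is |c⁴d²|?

Compute successive powers until reaching e:
  (c⁴d²)¹ = c⁴d², (c⁴d²)² = c²d⁴, (c⁴d²)³ = e.
The smallest positive k with (c⁴d²)ᵏ = e is 3.

Answer: 3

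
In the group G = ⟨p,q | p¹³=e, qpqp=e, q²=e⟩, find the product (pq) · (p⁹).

Compute (pq) · (p⁹) by multiplying left to right and reducing via the relations at each step:
  (pq) · p⁹ = p⁵q

Answer: p⁵q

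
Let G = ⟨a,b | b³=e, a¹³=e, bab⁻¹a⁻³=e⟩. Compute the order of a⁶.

Compute successive powers until reaching e:
  (a⁶)¹ = a⁶, (a⁶)² = a¹², (a⁶)³ = a⁵, (a⁶)⁴ = a¹¹, (a⁶)⁵ = a⁴, (a⁶)⁶ = a¹⁰, (a⁶)⁷ = a³, (a⁶)⁸ = a⁹, (a⁶)⁹ = a², (a⁶)¹⁰ = a⁸, (a⁶)¹¹ = a, (a⁶)¹² = a⁷, (a⁶)¹³ = e.
The smallest positive k with (a⁶)ᵏ = e is 13.

Answer: 13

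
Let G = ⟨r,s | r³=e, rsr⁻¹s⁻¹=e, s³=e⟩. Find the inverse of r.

The order of r is 3 (smallest k with rᵏ = e), so r⁻¹ = r² = r².
Check: r · (r²) → r · r² = e, giving e as required.

Answer: r²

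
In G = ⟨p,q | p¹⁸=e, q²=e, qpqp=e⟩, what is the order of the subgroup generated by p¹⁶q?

|⟨p¹⁶q⟩| equals the order of p¹⁶q. Compute successive powers until reaching e:
  (p¹⁶q)¹ = p¹⁶q, (p¹⁶q)² = e.
The smallest positive k with (p¹⁶q)ᵏ = e is 2, so |⟨p¹⁶q⟩| = 2.

Answer: 2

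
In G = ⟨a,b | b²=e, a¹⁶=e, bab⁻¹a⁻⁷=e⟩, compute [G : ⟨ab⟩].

First find ord(ab) by computing successive powers:
  (ab)¹ = ab, (ab)² = a⁸, (ab)³ = a⁹b, (ab)⁴ = e.
So |⟨ab⟩| = ord(ab) = 4. With |G| = 32, by Lagrange [G : ⟨ab⟩] = 32/4 = 8.

Answer: 8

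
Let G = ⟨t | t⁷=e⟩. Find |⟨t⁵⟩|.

|⟨t⁵⟩| equals the order of t⁵. Compute successive powers until reaching e:
  (t⁵)¹ = t⁵, (t⁵)² = t³, (t⁵)³ = t, (t⁵)⁴ = t⁶, (t⁵)⁵ = t⁴, (t⁵)⁶ = t², (t⁵)⁷ = e.
The smallest positive k with (t⁵)ᵏ = e is 7, so |⟨t⁵⟩| = 7.

Answer: 7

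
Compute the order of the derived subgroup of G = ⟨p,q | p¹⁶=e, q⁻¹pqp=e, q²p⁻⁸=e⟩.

G' = [G, G] is generated by all commutators. The generator-pair commutators are: [p, q] = p².
The subgroup they normally generate is {e, p², p⁴, p⁶, p⁸, p¹⁰, p¹², p¹⁴}, of order 8.
Check: |G/G'| = 32/8 = 4 is the order of the abelianisation.

Answer: 8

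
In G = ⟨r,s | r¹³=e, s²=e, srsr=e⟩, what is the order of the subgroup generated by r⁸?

|⟨r⁸⟩| equals the order of r⁸. Compute successive powers until reaching e:
  (r⁸)¹ = r⁸, (r⁸)² = r³, (r⁸)³ = r¹¹, (r⁸)⁴ = r⁶, (r⁸)⁵ = r, (r⁸)⁶ = r⁹, (r⁸)⁷ = r⁴, (r⁸)⁸ = r¹², (r⁸)⁹ = r⁷, (r⁸)¹⁰ = r², (r⁸)¹¹ = r¹⁰, (r⁸)¹² = r⁵, (r⁸)¹³ = e.
The smallest positive k with (r⁸)ᵏ = e is 13, so |⟨r⁸⟩| = 13.

Answer: 13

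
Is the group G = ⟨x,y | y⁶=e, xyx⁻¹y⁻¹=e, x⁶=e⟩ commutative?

Each pair of generators commutes: x·y = xy = y·x. Since the generators pairwise commute, every element of G commutes with every other, so G is abelian.

Answer: Yes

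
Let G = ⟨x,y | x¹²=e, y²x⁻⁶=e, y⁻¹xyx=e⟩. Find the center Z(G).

An element z ∈ Z(G) iff z commutes with every generator.
For example x⁶ is central: (x⁶)·x = x⁷ = x·(x⁶); (x⁶)·y = y⁻¹ = y·(x⁶).
Whereas x ∉ Z(G) since x·y = xy ≠ x⁵y⁻¹ = y·x.
Checking each of the 24 elements this way gives Z(G) = {e, x⁶}, of order 2.

Answer: {e, x⁶}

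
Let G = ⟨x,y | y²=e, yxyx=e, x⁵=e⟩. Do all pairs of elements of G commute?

x·y = xy but y·x = x⁴y, so x·y ≠ y·x and G is not abelian.

Answer: No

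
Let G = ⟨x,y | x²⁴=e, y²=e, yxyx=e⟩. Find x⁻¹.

The order of x is 24 (smallest k with xᵏ = e), so x⁻¹ = x²³ = x²³.
Check: x · (x²³) → x · x²³ = e, giving e as required.

Answer: x²³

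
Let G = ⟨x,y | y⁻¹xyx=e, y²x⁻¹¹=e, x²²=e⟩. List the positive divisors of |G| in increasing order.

|G| = 44 = 2² · 11. By Lagrange's theorem the order of any subgroup divides 44; the divisors of 44 are 1, 2, 4, 11, 22, 44.

Answer: 1, 2, 4, 11, 22, 44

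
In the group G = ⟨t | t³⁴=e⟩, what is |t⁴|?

Compute successive powers until reaching e:
  (t⁴)¹ = t⁴, (t⁴)² = t⁸, (t⁴)³ = t¹², (t⁴)⁴ = t¹⁶, (t⁴)⁵ = t²⁰, (t⁴)⁶ = t²⁴, (t⁴)⁷ = t²⁸, (t⁴)⁸ = t³², (t⁴)⁹ = t², (t⁴)¹⁰ = t⁶, (t⁴)¹¹ = t¹⁰, (t⁴)¹² = t¹⁴, (t⁴)¹³ = t¹⁸, (t⁴)¹⁴ = t²², (t⁴)¹⁵ = t²⁶, (t⁴)¹⁶ = t³⁰, (t⁴)¹⁷ = e.
The smallest positive k with (t⁴)ᵏ = e is 17.

Answer: 17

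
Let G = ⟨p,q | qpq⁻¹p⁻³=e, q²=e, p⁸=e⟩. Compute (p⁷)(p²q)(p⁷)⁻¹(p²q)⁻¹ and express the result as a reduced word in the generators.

[(p⁷), (p²q)] = (p⁷)·(p²q)·(p⁷)⁻¹·(p²q)⁻¹.
  (p⁷) · (p²q) = pq
  (pq) · p = p⁴q
  (p⁴q) · (p²q) = p²

Answer: p²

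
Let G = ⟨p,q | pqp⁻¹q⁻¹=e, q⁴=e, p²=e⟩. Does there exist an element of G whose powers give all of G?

|G| = 8, but the maximum element order in G is 4 < 8. No single element generates all of G, so G is not cyclic.

Answer: No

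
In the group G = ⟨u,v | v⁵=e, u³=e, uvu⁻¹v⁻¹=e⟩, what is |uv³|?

Compute successive powers until reaching e:
  (uv³)¹ = uv³, (uv³)² = u²v, (uv³)³ = v⁴, (uv³)⁴ = uv², (uv³)⁵ = u², (uv³)⁶ = v³, (uv³)⁷ = uv, (uv³)⁸ = u²v⁴, (uv³)⁹ = v², (uv³)¹⁰ = u, (uv³)¹¹ = u²v³, (uv³)¹² = v, (uv³)¹³ = uv⁴, (uv³)¹⁴ = u²v², (uv³)¹⁵ = e.
The smallest positive k with (uv³)ᵏ = e is 15.

Answer: 15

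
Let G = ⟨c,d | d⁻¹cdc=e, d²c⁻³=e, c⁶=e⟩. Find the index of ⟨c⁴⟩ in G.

First find ord(c⁴) by computing successive powers:
  (c⁴)¹ = c⁴, (c⁴)² = c², (c⁴)³ = e.
So |⟨c⁴⟩| = ord(c⁴) = 3. With |G| = 12, by Lagrange [G : ⟨c⁴⟩] = 12/3 = 4.

Answer: 4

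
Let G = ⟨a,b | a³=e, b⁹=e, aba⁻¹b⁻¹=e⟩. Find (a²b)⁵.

Compute successive powers of (a²b), reducing at each step:
  (a²b)²: (a²b) · a² = ab;   (ab) · b = ab²
  (a²b)³: (ab²) · a² = b²;   (b²) · b = b³
  (a²b)⁴: (b³) · a² = a²b³;   (a²b³) · b = a²b⁴
  (a²b)⁵: (a²b⁴) · a² = ab⁴;   (ab⁴) · b = ab⁵

Answer: ab⁵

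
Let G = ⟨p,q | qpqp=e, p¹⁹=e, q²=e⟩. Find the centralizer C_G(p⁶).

⟨p⁶⟩ ⊆ C_G(p⁶) since powers of p⁶ commute with p⁶; so |C_G(p⁶)| ≥ |⟨p⁶⟩| = 19.
By orbit–stabilizer, |C_G(p⁶)| = |G| / |conj. class of p⁶| = 38 / 2 = 19.
The 19 elements commuting with p⁶ are {e, p, p², p³, p⁴, p⁵, p⁶, p⁷, p⁸, p⁹, p¹⁰, p¹¹, p¹², p¹³, p¹⁴, p¹⁵, p¹⁶, p¹⁷, p¹⁸}.

Answer: {e, p, p², p³, p⁴, p⁵, p⁶, p⁷, p⁸, p⁹, p¹⁰, p¹¹, p¹², p¹³, p¹⁴, p¹⁵, p¹⁶, p¹⁷, p¹⁸}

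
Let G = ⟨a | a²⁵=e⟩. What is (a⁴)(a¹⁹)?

Compute (a⁴) · (a¹⁹) by multiplying left to right and reducing via the relations at each step:
  (a⁴) · a¹⁹ = a²³

Answer: a²³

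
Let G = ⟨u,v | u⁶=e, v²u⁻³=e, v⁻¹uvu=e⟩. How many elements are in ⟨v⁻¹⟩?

|⟨v⁻¹⟩| equals the order of v⁻¹. Compute successive powers until reaching e:
  (v⁻¹)¹ = v⁻¹, (v⁻¹)² = u³, (v⁻¹)³ = v, (v⁻¹)⁴ = e.
The smallest positive k with (v⁻¹)ᵏ = e is 4, so |⟨v⁻¹⟩| = 4.

Answer: 4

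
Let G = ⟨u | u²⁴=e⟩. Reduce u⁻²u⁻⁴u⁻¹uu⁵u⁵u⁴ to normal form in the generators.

Multiply left to right, reducing at each step:
  (u²²) · u⁻⁴ = u¹⁸
  (u¹⁸) · u⁻¹ = u¹⁷
  (u¹⁷) · u = u¹⁸
  (u¹⁸) · u⁵ = u²³
  (u²³) · u⁵ = u⁴
  (u⁴) · u⁴ = u⁸

Answer: u⁸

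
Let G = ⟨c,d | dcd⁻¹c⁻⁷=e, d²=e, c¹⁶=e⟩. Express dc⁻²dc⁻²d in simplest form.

Multiply left to right, reducing at each step:
  d · c⁻² = c²d
  (c²d) · d = c²
  (c²) · c⁻² = e
  e · d = d

Answer: d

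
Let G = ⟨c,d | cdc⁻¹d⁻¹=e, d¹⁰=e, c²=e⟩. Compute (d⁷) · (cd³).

Compute (d⁷) · (cd³) by multiplying left to right and reducing via the relations at each step:
  (d⁷) · c = cd⁷
  (cd⁷) · d³ = c

Answer: c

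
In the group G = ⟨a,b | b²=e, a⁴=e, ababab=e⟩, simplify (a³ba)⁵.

Compute successive powers of (a³ba), reducing at each step:
  (a³ba)²: (a³ba) · a³ = a³b;   (a³b) · b = a³;   (a³) · a = e
  (a³ba)³: e · a³ = a³;   (a³) · b = a³b;   (a³b) · a = a³ba
  (a³ba)⁴: (a³ba) · a³ = a³b;   (a³b) · b = a³;   (a³) · a = e
  (a³ba)⁵: e · a³ = a³;   (a³) · b = a³b;   (a³b) · a = a³ba

Answer: a³ba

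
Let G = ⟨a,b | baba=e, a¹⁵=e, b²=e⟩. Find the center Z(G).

An element z ∈ Z(G) iff z commutes with every generator.
For example e is central: e·a = a = a·e; e·b = b = b·e.
Whereas a ∉ Z(G) since a·b = ab ≠ a¹⁴b = b·a.
Checking each of the 30 elements this way gives Z(G) = {e}, of order 1.

Answer: {e}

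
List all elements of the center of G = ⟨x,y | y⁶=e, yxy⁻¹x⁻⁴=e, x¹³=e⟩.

An element z ∈ Z(G) iff z commutes with every generator.
For example e is central: e·x = x = x·e; e·y = y = y·e.
Whereas x ∉ Z(G) since x·y = xy ≠ x⁴y = y·x.
Checking each of the 78 elements this way gives Z(G) = {e}, of order 1.

Answer: {e}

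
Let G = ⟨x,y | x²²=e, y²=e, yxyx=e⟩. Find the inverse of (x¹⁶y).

The order of (x¹⁶y) is 2 (smallest k with (x¹⁶y)ᵏ = e), so (x¹⁶y)⁻¹ = (x¹⁶y)¹ = x¹⁶y.
Check: (x¹⁶y) · (x¹⁶y) → (x¹⁶y) · x¹⁶ = y;   y · y = e, giving e as required.

Answer: x¹⁶y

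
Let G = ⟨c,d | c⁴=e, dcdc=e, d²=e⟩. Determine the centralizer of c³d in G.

⟨c³d⟩ ⊆ C_G(c³d) since powers of c³d commute with c³d; so |C_G(c³d)| ≥ |⟨c³d⟩| = 2.
By orbit–stabilizer, |C_G(c³d)| = |G| / |conj. class of c³d| = 8 / 2 = 4.
The 4 elements commuting with c³d are {e, c², c³d, cd}.

Answer: {e, c², c³d, cd}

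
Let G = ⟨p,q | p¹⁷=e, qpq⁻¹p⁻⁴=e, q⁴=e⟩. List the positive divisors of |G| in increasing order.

|G| = 68 = 2² · 17. By Lagrange's theorem the order of any subgroup divides 68; the divisors of 68 are 1, 2, 4, 17, 34, 68.

Answer: 1, 2, 4, 17, 34, 68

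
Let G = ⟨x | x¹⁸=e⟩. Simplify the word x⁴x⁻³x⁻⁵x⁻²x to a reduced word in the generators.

Multiply left to right, reducing at each step:
  (x⁴) · x⁻³ = x
  x · x⁻⁵ = x¹⁴
  (x¹⁴) · x⁻² = x¹²
  (x¹²) · x = x¹³

Answer: x¹³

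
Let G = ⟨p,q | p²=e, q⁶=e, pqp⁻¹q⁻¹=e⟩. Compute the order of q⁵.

Compute successive powers until reaching e:
  (q⁵)¹ = q⁵, (q⁵)² = q⁴, (q⁵)³ = q³, (q⁵)⁴ = q², (q⁵)⁵ = q, (q⁵)⁶ = e.
The smallest positive k with (q⁵)ᵏ = e is 6.

Answer: 6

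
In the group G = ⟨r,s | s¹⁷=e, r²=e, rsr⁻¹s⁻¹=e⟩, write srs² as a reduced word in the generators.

Multiply left to right, reducing at each step:
  s · r = rs
  (rs) · s² = rs³

Answer: rs³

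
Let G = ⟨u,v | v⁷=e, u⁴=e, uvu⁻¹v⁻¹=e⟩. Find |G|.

Enumerate words in the generators, reducing via the relations: the distinct elements are
  {e, u, v, uv, u², u³, v², v³, v⁴, v⁵, v⁶, uv², uv³, uv⁴, uv⁵, uv⁶, u²v, u³v, u²v², u²v³, u²v⁴, u²v⁵, u²v⁶, u³v², u³v³, u³v⁴, u³v⁵, u³v⁶}.
No further products give new elements, so |G| = 28.

Answer: 28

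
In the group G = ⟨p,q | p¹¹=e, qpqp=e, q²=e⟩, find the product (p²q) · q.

Compute (p²q) · q by multiplying left to right and reducing via the relations at each step:
  (p²q) · q = p²

Answer: p²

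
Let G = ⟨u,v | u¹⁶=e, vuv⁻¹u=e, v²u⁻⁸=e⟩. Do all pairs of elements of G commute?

u·v = uv but v·u = u⁷v⁻¹, so u·v ≠ v·u and G is not abelian.

Answer: No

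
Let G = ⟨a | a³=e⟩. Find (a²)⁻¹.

The order of (a²) is 3 (smallest k with (a²)ᵏ = e), so (a²)⁻¹ = (a²)² = a.
Check: (a²) · a → (a²) · a = e, giving e as required.

Answer: a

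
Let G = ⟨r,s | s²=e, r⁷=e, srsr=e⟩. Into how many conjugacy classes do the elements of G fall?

The conjugacy classes (representative and size) are:
  [e] (size 1), [r⁶] (size 2), [r⁵] (size 2), [r⁴] (size 2), [rs] (size 7).
Class equation: 1 + 2 + 2 + 2 + 7 = 14 = |G|. So G has 5 conjugacy classes.

Answer: 5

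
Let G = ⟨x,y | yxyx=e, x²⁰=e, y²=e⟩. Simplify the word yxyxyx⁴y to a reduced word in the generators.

Multiply left to right, reducing at each step:
  y · x = x¹⁹y
  (x¹⁹y) · y = x¹⁹
  (x¹⁹) · x = e
  e · y = y
  y · x⁴ = x¹⁶y
  (x¹⁶y) · y = x¹⁶

Answer: x¹⁶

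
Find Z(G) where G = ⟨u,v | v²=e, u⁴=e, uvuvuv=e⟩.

An element z ∈ Z(G) iff z commutes with every generator.
For example e is central: e·u = u = u·e; e·v = v = v·e.
Whereas u ∉ Z(G) since u·v = uv ≠ vu = v·u.
Checking each of the 24 elements this way gives Z(G) = {e}, of order 1.

Answer: {e}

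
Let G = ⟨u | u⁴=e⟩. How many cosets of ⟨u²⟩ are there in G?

First find ord(u²) by computing successive powers:
  (u²)¹ = u², (u²)² = e.
So |⟨u²⟩| = ord(u²) = 2. With |G| = 4, by Lagrange [G : ⟨u²⟩] = 4/2 = 2.

Answer: 2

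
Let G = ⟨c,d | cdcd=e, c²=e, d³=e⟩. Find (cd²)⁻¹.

The order of (cd²) is 2 (smallest k with (cd²)ᵏ = e), so (cd²)⁻¹ = (cd²)¹ = cd².
Check: (cd²) · (cd²) → (cd²) · c = d;   d · d² = e, giving e as required.

Answer: cd²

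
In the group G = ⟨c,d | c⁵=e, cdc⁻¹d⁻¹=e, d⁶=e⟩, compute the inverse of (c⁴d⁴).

The order of (c⁴d⁴) is 15 (smallest k with (c⁴d⁴)ᵏ = e), so (c⁴d⁴)⁻¹ = (c⁴d⁴)¹⁴ = cd².
Check: (c⁴d⁴) · (cd²) → (c⁴d⁴) · c = d⁴;   (d⁴) · d² = e, giving e as required.

Answer: cd²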